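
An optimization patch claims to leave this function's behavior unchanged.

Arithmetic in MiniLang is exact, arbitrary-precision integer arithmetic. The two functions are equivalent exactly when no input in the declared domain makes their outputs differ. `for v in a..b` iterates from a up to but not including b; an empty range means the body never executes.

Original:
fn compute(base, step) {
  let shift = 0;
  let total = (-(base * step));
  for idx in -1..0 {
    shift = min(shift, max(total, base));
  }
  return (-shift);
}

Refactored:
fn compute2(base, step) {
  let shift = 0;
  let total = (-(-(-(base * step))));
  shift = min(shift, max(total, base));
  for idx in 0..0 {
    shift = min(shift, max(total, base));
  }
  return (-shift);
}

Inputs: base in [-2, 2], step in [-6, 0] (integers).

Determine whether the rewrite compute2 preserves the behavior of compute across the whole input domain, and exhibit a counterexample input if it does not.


Side by side, the visible changes include: loop structure differs; also min/max/abs usage differs; also statement counts differ.
As a probe, take base=1, step=-3: compute runs shift := 0 | total := 3 | iter idx=-1: | shift := 0 | result 0; compute2 runs shift := 0 | total := 3 | shift := 0 | loop over idx: empty range | result 0; both end at 0.
An exhaustive pass over the 35 declared inputs shows identical outputs.
verdict: equivalent


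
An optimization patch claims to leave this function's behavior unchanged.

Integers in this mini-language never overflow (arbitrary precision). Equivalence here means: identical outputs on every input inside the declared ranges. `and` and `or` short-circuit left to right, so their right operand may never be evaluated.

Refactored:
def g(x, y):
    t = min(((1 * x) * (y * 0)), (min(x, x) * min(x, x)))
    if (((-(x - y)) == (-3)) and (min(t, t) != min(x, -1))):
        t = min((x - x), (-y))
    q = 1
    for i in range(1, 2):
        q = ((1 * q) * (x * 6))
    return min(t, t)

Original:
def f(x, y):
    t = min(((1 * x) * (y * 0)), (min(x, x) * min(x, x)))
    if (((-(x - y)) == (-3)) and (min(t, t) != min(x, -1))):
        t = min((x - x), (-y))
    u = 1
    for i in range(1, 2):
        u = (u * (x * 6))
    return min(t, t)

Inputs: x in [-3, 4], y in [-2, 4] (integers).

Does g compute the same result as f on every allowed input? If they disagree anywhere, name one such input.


The two versions differ — the changes include arithmetic usage differs; and constant usage differs; and local variable names differ.
As a probe, take x=1, y=4: f runs t := 0 | (((-(x - y)) == (-3)) and (min(t, t) != min(x, -1))): false | u := 1 | iter i=1: | u := 6 | result 0; g runs t := 0 | (((-(x - y)) == (-3)) and (min(t, t) != min(x, -1))): false | q := 1 | iter i=1: | q := 6 | result 0; both end at 0.
Checked all 56 inputs in the declared domain: the outputs agree on every one.
verdict: equivalent


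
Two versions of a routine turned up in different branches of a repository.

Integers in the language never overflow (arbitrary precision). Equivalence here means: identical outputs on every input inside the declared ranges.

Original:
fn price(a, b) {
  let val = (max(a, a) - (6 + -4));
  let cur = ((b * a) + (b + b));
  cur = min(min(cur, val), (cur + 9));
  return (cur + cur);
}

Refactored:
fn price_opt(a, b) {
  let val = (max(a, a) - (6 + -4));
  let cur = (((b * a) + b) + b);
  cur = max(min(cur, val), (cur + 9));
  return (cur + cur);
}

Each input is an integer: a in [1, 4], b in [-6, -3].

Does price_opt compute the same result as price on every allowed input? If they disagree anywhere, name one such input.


Consider the input a=1, b=-6.
price: val = -1; cur = -18; cur = -18; return -36
price_opt: val = -1; cur = -18; cur = -9; return -18
-36 vs -18 — the two versions disagree here.
verdict: not equivalent; witness: a=1, b=-6


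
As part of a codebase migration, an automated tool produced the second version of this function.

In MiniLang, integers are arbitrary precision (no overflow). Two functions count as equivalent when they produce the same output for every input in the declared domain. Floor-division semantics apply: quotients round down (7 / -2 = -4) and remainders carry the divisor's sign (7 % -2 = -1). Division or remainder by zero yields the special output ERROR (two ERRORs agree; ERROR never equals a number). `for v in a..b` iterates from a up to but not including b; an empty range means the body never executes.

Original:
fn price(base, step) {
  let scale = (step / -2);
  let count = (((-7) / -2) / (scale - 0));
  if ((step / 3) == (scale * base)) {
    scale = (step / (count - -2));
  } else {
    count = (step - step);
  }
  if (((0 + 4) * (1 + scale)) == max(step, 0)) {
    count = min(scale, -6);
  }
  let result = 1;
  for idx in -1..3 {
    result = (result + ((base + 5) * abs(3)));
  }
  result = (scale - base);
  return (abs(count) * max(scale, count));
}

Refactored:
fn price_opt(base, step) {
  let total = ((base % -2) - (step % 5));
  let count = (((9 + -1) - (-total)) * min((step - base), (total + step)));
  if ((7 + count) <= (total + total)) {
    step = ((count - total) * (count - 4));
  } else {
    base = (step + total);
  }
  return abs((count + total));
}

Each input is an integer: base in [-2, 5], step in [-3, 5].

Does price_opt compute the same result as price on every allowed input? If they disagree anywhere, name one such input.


There is a counterexample at base=-2, step=-3: 0 on one side, 32 on the other.
price: scale = 1; count = 3; ((step / 3) == (scale * base)) -> false; count = 0; (((0 + 4) * (1 + scale)) == max(step, 0)) -> false; result = 1; [idx=-1]; result = 10; [idx=0]; result = 19; [idx=1]; result = 28; [idx=2]; result = 37; result = 3; return 0
price_opt: total = -2; count = -30; ((7 + count) <= (total + total)) -> true; step = 952; return 32
verdict: not equivalent; witness: base=-2, step=-3


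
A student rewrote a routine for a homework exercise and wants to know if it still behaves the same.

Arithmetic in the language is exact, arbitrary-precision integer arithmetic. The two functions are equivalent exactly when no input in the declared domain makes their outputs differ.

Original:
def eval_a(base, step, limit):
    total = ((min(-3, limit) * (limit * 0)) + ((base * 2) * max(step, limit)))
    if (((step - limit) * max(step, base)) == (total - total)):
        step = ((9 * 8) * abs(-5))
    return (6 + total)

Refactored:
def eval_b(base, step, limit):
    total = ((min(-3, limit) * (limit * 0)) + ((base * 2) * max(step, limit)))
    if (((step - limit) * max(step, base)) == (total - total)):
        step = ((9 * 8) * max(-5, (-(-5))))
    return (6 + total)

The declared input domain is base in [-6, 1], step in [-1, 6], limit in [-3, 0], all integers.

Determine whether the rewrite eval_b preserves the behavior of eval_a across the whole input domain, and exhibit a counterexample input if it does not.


Behavior is preserved: although min/max/abs usage differs; constant usage differs, the outputs never diverge.
As a probe, take base=0, step=3, limit=-2: eval_a runs total = 0; (((step - limit) * max(step, base)) == (total - total)) -> false; return 6; eval_b runs total = 0; (((step - limit) * max(step, base)) == (total - total)) -> false; return 6; both end at 6.
Sweeping the whole domain (256 inputs) finds no disagreement.
verdict: equivalent


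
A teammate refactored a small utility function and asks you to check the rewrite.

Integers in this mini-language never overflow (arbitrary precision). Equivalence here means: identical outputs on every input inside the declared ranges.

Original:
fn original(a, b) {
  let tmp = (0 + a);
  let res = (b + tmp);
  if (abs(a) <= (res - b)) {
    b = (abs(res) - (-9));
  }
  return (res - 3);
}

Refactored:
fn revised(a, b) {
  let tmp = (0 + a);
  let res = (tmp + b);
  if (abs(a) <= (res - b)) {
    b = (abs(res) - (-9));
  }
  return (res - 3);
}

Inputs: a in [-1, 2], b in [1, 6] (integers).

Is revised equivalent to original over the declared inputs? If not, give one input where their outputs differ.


Behavior is preserved: although same computation, different form, the outputs never diverge.
Spot check at a=0, b=6 — original: tmp=0, then res=6, then (abs(a) <= (res - b)) is true, then b=15, then returns 3. revised: tmp=0, then res=6, then (abs(a) <= (res - b)) is true, then b=15, then returns 3. Both give 3.
Every one of the 24 inputs gives matching results.
verdict: equivalent


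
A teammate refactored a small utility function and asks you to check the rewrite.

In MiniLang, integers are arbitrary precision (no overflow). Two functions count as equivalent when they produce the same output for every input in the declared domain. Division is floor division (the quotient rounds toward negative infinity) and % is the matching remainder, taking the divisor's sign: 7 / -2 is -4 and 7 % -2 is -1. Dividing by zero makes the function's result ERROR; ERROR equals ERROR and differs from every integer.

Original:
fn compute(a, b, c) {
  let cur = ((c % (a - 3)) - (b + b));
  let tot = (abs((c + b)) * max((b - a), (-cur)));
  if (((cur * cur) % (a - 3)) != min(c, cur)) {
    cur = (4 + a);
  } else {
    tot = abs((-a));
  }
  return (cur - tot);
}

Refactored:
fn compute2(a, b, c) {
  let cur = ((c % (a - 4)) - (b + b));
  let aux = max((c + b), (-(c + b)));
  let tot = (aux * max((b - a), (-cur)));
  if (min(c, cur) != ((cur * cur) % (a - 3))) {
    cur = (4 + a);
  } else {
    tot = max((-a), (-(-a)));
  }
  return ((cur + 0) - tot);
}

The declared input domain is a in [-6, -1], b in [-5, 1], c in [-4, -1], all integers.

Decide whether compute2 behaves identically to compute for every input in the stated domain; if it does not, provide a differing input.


Consider the input a=-1, b=-2, c=-4.
compute: cur becomes 4; next tot becomes -6; next (((cur * cur) % (a - 3)) != min(c, cur)) evaluates to true; next cur becomes 3; next final value 9
compute2: cur becomes 0; next aux becomes 6; next tot becomes 0; next (min(c, cur) != ((cur * cur) % (a - 3))) evaluates to true; next cur becomes 3; next final value 3
9 != 3, so the rewrite changes behavior.
verdict: not equivalent; witness: a=-1, b=-2, c=-4


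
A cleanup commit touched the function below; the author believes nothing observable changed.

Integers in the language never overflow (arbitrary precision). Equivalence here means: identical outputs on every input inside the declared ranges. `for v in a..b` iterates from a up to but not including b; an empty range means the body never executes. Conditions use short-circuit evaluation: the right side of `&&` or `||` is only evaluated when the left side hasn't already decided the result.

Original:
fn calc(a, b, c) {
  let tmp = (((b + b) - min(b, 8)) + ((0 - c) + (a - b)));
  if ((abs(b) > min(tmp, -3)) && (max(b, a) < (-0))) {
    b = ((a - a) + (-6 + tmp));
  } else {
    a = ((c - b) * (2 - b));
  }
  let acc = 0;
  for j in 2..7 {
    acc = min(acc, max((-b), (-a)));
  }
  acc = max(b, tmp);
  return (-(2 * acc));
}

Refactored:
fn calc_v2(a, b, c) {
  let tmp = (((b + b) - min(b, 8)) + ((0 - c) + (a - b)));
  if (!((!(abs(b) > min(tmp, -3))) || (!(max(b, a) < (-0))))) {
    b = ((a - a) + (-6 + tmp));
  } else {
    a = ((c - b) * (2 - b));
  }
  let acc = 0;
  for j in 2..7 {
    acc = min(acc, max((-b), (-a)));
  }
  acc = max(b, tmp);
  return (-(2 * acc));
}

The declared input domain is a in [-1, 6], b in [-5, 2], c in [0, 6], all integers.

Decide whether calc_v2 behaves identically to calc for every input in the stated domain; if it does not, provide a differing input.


Differences: boolean connective usage differs — yet all 448 inputs agree.
verdict: equivalent


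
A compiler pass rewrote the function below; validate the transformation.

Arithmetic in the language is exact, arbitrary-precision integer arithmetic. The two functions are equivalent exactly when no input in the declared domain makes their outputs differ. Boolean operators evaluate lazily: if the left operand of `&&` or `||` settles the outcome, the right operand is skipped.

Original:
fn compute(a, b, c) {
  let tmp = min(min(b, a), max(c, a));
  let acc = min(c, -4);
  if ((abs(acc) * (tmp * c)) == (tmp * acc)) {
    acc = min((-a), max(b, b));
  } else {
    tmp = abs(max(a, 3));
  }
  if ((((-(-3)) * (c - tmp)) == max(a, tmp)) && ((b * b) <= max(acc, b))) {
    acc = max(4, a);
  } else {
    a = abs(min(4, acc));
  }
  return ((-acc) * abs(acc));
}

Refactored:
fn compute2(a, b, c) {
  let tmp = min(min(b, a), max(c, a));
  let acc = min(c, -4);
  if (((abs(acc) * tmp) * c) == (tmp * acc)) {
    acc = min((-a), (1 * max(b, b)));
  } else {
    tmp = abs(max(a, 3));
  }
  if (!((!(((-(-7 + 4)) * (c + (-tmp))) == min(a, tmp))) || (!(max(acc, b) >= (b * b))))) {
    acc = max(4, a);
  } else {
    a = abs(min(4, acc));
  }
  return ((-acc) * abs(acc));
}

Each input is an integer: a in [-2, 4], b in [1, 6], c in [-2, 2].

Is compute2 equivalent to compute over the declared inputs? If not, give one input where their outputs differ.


Equivalent. Although `max(a, tmp)` became `min(a, tmp)`, no input in the stated domain can expose it.
An exhaustive pass over the 210 declared inputs shows identical outputs.
Tracing a=3, b=6, c=0: compute: tmp = 3; acc = -4; ((abs(acc) * (tmp * c)) == (tmp * acc)) -> false; tmp = 3; ((((-(-3)) * (c - tmp)) == max(a, tmp)) && ((b * b) <= max(acc, b))) -> false; a = 4; return 16 | compute2: tmp = 3; acc = -4; (((abs(acc) * tmp) * c) == (tmp * acc)) -> false; tmp = 3; (!((!(((-(-7 + 4)) * (c + (-tmp))) == min(a, tmp))) || (!(max(acc, b) >= (b * b))))) -> false; a = 4; return 16 — matching result 16.
verdict: equivalent


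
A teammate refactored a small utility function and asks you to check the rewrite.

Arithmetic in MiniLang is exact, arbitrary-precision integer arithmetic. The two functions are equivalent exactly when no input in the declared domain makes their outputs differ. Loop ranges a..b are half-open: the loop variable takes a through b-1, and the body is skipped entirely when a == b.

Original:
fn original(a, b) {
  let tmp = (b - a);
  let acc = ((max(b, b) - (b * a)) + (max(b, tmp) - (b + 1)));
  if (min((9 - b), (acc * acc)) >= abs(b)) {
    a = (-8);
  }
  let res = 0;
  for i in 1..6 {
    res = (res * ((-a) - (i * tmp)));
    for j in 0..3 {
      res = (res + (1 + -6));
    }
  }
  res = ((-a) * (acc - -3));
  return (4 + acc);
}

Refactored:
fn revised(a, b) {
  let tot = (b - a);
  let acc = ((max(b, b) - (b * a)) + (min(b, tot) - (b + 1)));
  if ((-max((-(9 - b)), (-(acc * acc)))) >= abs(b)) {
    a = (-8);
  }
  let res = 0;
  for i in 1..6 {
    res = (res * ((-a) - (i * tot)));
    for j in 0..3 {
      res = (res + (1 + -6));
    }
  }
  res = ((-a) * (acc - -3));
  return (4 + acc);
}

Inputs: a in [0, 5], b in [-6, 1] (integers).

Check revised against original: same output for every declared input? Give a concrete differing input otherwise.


Evaluate both at a=1, b=-6.
original: tmp = -7; acc = -1; (min((9 - b), (acc * acc)) >= abs(b)) -> false; res = 0; [i=1]; res = 0; [j=0]; res = -5; [j=1]; res = -10; [j=2]; res = -15; [i=2]; res = -195; [j=0]; res = -200; [j=1]; res = -205; [j=2]; res = -210; [i=3]; res = -4200; [j=0]; res = -4205; [j=1]; res = -4210; [j=2]; res = -4215; [i=4]; res = -113805; [j=0]; res = -113810; [j=1]; res = -113815; [j=2]; res = -113820; [i=5]; res = -3869880; [j=0]; res = -3869885; [j=1]; res = -3869890; [j=2]; res = -3869895; res = -2; return 3
revised: tot = -7; acc = -2; ((-max((-(9 - b)), (-(acc * acc)))) >= abs(b)) -> false; res = 0; [i=1]; res = 0; [j=0]; res = -5; [j=1]; res = -10; [j=2]; res = -15; [i=2]; res = -195; [j=0]; res = -200; [j=1]; res = -205; [j=2]; res = -210; [i=3]; res = -4200; [j=0]; res = -4205; [j=1]; res = -4210; [j=2]; res = -4215; [i=4]; res = -113805; [j=0]; res = -113810; [j=1]; res = -113815; [j=2]; res = -113820; [i=5]; res = -3869880; [j=0]; res = -3869885; [j=1]; res = -3869890; [j=2]; res = -3869895; res = -1; return 2
3 against 2: the behavior changed.
verdict: not equivalent; witness: a=1, b=-6


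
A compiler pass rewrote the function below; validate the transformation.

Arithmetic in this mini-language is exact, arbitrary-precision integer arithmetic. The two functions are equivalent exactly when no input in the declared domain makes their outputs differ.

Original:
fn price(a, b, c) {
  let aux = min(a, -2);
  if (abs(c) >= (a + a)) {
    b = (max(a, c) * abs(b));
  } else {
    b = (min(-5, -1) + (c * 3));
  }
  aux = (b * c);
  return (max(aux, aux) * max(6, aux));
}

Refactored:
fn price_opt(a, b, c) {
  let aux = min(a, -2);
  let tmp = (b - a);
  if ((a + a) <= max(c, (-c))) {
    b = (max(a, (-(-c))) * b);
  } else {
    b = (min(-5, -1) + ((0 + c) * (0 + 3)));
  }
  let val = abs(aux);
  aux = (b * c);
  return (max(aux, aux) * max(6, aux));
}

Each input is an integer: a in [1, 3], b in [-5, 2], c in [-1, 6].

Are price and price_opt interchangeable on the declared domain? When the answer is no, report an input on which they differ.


Not equivalent: a=1, b=-5, c=2 separates them (400 vs -120).
price: aux := -2 | (abs(c) >= (a + a)): true | b := 10 | aux := 20 | result 400
price_opt: aux := -2 | tmp := -6 | ((a + a) <= max(c, (-c))): true | b := -10 | val := 2 | aux := -20 | result -120
verdict: not equivalent; witness: a=1, b=-5, c=2


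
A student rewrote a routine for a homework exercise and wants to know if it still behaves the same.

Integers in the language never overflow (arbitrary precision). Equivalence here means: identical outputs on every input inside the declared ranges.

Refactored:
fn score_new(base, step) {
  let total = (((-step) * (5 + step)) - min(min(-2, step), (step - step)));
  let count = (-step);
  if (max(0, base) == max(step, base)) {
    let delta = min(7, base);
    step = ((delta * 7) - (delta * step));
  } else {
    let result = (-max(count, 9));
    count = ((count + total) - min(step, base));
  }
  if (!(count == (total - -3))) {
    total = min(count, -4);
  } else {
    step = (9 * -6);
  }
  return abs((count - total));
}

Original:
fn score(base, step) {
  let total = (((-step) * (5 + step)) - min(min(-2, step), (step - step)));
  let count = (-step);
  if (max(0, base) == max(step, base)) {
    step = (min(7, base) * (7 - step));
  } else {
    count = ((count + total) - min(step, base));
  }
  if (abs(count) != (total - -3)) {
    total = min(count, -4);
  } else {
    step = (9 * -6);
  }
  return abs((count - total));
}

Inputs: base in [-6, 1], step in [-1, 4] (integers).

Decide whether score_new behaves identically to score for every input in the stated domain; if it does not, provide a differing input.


On input base=-6, step=3, score returns 0 while score_new returns 3.
verdict: not equivalent; witness: base=-6, step=3


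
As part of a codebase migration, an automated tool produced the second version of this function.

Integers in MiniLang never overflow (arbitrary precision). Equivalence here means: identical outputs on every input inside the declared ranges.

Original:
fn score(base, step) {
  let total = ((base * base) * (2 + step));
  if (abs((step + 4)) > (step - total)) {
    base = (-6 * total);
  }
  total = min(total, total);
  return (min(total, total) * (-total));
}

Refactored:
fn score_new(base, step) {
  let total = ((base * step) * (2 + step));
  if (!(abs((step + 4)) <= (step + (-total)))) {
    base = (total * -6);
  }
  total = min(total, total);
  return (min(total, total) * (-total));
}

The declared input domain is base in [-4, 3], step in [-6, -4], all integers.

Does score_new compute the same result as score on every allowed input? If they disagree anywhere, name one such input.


Try base=-4, step=-6.
score: total becomes -64; next (abs((step + 4)) > (step - total)) evaluates to false; next total becomes -64; next final value -4096
score_new: total becomes -96; next (!(abs((step + 4)) <= (step + (-total)))) evaluates to false; next total becomes -96; next final value -9216
-4096 vs -9216 — the two versions disagree here.
verdict: not equivalent; witness: base=-4, step=-6


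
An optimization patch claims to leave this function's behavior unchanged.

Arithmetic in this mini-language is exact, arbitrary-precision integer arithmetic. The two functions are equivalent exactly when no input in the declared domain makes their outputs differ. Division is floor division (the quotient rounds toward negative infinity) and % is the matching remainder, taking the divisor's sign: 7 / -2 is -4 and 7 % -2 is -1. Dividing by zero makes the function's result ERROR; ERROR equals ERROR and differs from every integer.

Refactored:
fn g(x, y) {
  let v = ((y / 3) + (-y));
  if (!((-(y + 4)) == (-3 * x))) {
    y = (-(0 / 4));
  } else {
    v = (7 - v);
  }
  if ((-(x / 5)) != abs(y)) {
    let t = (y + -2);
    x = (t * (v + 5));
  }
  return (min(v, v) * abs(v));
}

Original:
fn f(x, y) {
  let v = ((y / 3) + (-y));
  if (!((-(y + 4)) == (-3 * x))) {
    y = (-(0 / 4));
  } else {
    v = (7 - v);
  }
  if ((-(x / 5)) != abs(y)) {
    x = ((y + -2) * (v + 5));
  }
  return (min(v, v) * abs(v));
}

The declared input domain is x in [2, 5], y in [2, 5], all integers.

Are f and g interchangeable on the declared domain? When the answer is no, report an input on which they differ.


Side by side, the visible changes include: local variable names differ, statement counts differ.
Spot check at x=4, y=5 — f: v=-4, then (!((-(y + 4)) == (-3 * x))) is true, then y=0, then ((-(x / 5)) != abs(y)) is false, then returns -16. g: v=-4, then (!((-(y + 4)) == (-3 * x))) is true, then y=0, then ((-(x / 5)) != abs(y)) is false, then returns -16. Both give -16.
Checked all 16 inputs in the declared domain: the outputs agree on every one.
verdict: equivalent


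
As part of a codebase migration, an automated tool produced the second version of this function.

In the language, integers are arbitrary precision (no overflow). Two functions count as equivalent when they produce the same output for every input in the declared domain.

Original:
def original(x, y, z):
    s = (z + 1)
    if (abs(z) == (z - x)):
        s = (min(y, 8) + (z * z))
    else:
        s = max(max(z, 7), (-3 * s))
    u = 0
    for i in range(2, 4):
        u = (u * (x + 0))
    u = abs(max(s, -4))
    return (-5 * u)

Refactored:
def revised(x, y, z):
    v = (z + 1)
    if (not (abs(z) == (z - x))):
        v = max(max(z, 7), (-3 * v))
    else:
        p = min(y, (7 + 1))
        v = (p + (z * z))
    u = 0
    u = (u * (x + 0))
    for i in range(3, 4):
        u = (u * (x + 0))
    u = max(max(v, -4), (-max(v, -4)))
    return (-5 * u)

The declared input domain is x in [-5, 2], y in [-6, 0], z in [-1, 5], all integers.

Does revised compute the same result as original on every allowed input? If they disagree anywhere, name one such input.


Reading the diff, among the changes: constant usage differs; local variable names differ; min/max/abs usage differs; arithmetic usage differs; statement counts differ; loop structure differs; boolean connective usage differs.
One worked example (x=-4, y=-1, z=0) — original: s = 1; (abs(z) == (z - x)) -> false; s = 7; u = 0; [i=2]; u = 0; [i=3]; u = 0; u = 7; return -35; revised: v = 1; (not (abs(z) == (z - x))) -> true; v = 7; u = 0; u = 0; [i=3]; u = 0; u = 7; return -35; agreement on -35.
Across all 392 domain points the two functions coincide.
verdict: equivalent


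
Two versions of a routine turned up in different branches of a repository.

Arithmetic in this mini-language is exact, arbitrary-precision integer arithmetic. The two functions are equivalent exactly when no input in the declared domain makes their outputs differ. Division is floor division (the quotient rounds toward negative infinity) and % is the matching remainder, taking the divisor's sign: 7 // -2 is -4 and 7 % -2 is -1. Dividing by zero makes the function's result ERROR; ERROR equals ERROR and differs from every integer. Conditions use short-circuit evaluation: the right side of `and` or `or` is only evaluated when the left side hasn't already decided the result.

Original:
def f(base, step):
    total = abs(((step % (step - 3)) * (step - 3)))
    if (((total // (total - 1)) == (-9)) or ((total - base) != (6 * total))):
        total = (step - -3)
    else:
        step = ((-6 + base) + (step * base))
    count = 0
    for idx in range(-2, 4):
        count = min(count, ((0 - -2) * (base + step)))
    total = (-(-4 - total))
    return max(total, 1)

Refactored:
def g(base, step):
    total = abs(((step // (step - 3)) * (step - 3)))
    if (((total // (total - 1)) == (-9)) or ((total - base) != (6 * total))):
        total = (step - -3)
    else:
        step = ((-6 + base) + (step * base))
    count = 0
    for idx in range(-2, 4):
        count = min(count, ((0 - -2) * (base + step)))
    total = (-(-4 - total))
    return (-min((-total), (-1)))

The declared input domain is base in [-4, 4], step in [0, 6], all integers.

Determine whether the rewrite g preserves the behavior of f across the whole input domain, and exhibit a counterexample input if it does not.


The rewrite breaks on base=0, step=2, where the results are 4 and 9.
f: total becomes 0; next (((total // (total - 1)) == (-9)) or ((total - base) != (6 * total))) evaluates to false; next step becomes -6; next count becomes 0; next at idx=-2:; next count becomes -12; next at idx=-1:; next count becomes -12; next at idx=0:; next count becomes -12; next at idx=1:; next count becomes -12; next at idx=2:; next count becomes -12; next at idx=3:; next count becomes -12; next total becomes 4; next final value 4
g: total becomes 2; next (((total // (total - 1)) == (-9)) or ((total - base) != (6 * total))) evaluates to true; next total becomes 5; next count becomes 0; next at idx=-2:; next count becomes 0; next at idx=-1:; next count becomes 0; next at idx=0:; next count becomes 0; next at idx=1:; next count becomes 0; next at idx=2:; next count becomes 0; next at idx=3:; next count becomes 0; next total becomes 9; next final value 9
verdict: not equivalent; witness: base=0, step=2


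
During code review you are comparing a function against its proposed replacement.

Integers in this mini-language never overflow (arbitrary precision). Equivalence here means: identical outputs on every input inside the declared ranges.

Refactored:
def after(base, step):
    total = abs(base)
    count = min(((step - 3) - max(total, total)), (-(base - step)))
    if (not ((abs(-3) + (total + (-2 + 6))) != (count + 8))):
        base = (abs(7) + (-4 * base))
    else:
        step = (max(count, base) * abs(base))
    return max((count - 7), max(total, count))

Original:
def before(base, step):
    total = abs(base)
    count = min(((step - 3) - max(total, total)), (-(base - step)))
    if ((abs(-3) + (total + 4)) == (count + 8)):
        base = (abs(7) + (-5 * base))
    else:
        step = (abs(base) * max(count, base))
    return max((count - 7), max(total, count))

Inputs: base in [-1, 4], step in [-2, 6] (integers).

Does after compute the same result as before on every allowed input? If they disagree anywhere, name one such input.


Equivalent. The edit looks behavioral (`-5` became `-4`), but over these ranges it never changes the outcome.
Sweeping the whole domain (54 inputs) finds no disagreement.
As a probe, take base=1, step=5: before runs total becomes 1; next count becomes 1; next ((abs(-3) + (total + 4)) == (count + 8)) evaluates to false; next step becomes 1; next final value 1; after runs total becomes 1; next count becomes 1; next (not ((abs(-3) + (total + (-2 + 6))) != (count + 8))) evaluates to false; next step becomes 1; next final value 1; both end at 1.
verdict: equivalent


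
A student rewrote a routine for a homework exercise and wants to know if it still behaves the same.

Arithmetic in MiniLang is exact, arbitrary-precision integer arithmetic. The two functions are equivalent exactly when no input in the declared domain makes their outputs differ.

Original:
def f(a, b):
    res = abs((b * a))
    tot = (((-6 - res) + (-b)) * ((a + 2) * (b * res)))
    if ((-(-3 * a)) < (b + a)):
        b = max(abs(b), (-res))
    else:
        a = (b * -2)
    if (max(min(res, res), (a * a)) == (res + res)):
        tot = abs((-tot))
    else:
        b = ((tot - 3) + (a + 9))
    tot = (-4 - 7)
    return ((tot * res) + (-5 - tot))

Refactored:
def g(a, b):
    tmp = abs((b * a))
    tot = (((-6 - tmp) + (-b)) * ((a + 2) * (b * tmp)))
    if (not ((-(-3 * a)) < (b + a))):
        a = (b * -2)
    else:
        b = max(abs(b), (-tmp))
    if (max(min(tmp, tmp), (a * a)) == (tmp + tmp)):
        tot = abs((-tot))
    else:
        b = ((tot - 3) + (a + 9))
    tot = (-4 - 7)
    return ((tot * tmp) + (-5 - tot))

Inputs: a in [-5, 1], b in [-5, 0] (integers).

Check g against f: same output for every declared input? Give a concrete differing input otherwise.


Equivalent — the differences include local variable names differ; and boolean connective usage differs, yet no declared input distinguishes the two.
Spot check at a=1, b=-3 — f: res=3, then tot=162, then ((-(-3 * a)) < (b + a)) is false, then a=6, then (max(min(res, res), (a * a)) == (res + res)) is false, then b=174, then tot=-11, then returns -27. g: tmp=3, then tot=162, then (not ((-(-3 * a)) < (b + a))) is true, then a=6, then (max(min(tmp, tmp), (a * a)) == (tmp + tmp)) is false, then b=174, then tot=-11, then returns -27. Both give -27.
Across all 42 domain points the two functions coincide.
verdict: equivalent


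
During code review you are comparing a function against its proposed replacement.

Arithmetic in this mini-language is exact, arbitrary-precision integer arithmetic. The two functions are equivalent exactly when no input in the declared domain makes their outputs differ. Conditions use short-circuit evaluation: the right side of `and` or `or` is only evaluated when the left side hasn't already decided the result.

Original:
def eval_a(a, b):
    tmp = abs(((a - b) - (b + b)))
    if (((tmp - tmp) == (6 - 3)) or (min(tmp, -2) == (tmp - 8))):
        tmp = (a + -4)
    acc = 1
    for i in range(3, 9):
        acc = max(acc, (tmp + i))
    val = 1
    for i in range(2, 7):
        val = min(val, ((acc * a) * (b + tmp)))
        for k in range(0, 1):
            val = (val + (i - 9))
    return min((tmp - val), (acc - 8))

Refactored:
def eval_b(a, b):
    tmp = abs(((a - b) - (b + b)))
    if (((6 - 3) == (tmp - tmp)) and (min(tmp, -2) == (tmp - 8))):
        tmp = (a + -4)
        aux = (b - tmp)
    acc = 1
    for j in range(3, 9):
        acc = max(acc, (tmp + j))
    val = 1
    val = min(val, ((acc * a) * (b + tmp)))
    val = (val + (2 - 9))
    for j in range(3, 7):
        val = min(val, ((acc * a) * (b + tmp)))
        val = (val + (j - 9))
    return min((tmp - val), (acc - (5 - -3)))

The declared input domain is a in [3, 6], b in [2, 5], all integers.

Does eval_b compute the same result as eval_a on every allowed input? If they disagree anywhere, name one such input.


Not equivalent: a=3, b=3 separates them (-1 vs 6).
eval_a: tmp becomes 6; next (((tmp - tmp) == (6 - 3)) or (min(tmp, -2) == (tmp - 8))) evaluates to true; next tmp becomes -1; next acc becomes 1; next at i=3:; next acc becomes 2; next at i=4:; next acc becomes 3; next at i=5:; next acc becomes 4; next at i=6:; next acc becomes 5; next at i=7:; next acc becomes 6; next at i=8:; next acc becomes 7; next val becomes 1; next at i=2:; next val becomes 1; next at k=0:; next val becomes -6; next at i=3:; next val becomes -6; next at k=0:; next val becomes -12; next at i=4:; next val becomes -12; next at k=0:; next val becomes -17; next at i=5:; next val becomes -17; next at k=0:; next val becomes -21; next at i=6:; next val becomes -21; next at k=0:; next val becomes -24; next final value -1
eval_b: tmp becomes 6; next (((6 - 3) == (tmp - tmp)) and (min(tmp, -2) == (tmp - 8))) evaluates to false; next acc becomes 1; next at j=3:; next acc becomes 9; next at j=4:; next acc becomes 10; next at j=5:; next acc becomes 11; next at j=6:; next acc becomes 12; next at j=7:; next acc becomes 13; next at j=8:; next acc becomes 14; next val becomes 1; next val becomes 1; next val becomes -6; next at j=3:; next val becomes -6; next val becomes -12; next at j=4:; next val becomes -12; next val becomes -17; next at j=5:; next val becomes -17; next val becomes -21; next at j=6:; next val becomes -21; next val becomes -24; next final value 6
verdict: not equivalent; witness: a=3, b=3


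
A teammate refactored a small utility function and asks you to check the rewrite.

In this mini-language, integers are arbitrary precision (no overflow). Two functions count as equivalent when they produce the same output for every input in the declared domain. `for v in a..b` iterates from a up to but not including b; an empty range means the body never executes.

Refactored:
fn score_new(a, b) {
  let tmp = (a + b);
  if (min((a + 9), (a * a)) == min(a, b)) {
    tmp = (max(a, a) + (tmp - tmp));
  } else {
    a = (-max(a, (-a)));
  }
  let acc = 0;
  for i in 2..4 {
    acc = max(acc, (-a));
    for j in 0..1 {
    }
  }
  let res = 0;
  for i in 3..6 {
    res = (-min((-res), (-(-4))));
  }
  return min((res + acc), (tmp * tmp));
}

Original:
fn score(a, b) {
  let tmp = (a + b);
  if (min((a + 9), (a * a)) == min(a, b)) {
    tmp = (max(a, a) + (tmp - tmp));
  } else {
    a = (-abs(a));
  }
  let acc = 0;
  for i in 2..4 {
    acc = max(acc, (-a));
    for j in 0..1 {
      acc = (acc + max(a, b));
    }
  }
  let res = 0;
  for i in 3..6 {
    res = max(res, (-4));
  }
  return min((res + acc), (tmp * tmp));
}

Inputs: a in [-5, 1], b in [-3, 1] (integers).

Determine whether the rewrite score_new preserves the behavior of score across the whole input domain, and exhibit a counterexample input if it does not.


At a=-5, b=-3: score gives 2, score_new gives 5.
verdict: not equivalent; witness: a=-5, b=-3


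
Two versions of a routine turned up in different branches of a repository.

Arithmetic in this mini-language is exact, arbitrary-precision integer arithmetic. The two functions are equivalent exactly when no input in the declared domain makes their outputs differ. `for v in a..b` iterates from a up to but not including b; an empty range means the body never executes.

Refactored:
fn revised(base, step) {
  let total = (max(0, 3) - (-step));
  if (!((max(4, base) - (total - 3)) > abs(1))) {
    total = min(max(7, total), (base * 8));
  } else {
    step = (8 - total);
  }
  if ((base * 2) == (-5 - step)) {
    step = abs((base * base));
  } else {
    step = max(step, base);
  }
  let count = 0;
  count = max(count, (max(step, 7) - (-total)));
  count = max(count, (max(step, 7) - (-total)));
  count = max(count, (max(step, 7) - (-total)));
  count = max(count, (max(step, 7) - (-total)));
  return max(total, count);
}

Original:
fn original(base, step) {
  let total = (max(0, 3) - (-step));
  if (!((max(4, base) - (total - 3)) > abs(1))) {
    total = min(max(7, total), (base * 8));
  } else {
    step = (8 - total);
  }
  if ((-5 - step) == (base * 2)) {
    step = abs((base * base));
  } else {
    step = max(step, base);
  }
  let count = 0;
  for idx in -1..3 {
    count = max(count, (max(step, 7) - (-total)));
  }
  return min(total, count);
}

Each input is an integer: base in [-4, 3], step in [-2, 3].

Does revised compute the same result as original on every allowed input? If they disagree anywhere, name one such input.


Take base=-4, step=-2.
original: total := 1 | (!((max(4, base) - (total - 3)) > abs(1))): false | step := 7 | ((-5 - step) == (base * 2)): false | step := 7 | count := 0 | iter idx=-1: | count := 8 | iter idx=0: | count := 8 | iter idx=1: | count := 8 | iter idx=2: | count := 8 | result 1
revised: total := 1 | (!((max(4, base) - (total - 3)) > abs(1))): false | step := 7 | ((base * 2) == (-5 - step)): false | step := 7 | count := 0 | count := 8 | count := 8 | count := 8 | count := 8 | result 8
1 against 8: the behavior changed.
verdict: not equivalent; witness: base=-4, step=-2


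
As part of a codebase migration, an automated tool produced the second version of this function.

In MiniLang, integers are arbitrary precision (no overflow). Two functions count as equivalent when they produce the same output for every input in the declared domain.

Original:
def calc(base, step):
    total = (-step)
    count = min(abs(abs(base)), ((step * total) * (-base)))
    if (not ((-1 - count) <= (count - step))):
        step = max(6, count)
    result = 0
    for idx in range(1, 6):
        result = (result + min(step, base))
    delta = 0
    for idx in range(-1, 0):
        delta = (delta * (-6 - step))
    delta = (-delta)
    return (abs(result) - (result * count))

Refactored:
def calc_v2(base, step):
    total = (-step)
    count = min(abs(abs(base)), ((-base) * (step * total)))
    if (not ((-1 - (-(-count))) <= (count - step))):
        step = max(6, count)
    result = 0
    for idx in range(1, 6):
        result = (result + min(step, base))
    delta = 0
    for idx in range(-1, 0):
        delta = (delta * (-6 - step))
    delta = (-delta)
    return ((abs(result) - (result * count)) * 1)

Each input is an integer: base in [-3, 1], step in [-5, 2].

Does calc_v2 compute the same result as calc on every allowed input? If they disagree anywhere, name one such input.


Side by side, the visible changes include: arithmetic usage differs; also constant usage differs.
One worked example (base=1, step=1) — calc: total = -1; count = 1; (not ((-1 - count) <= (count - step))) -> false; result = 0; [idx=1]; result = 1; [idx=2]; result = 2; [idx=3]; result = 3; [idx=4]; result = 4; [idx=5]; result = 5; delta = 0; [idx=-1]; delta = 0; delta = 0; return 0; calc_v2: total = -1; count = 1; (not ((-1 - (-(-count))) <= (count - step))) -> false; result = 0; [idx=1]; result = 1; [idx=2]; result = 2; [idx=3]; result = 3; [idx=4]; result = 4; [idx=5]; result = 5; delta = 0; [idx=-1]; delta = 0; delta = 0; return 0; agreement on 0.
Sweeping the whole domain (40 inputs) finds no disagreement.
verdict: equivalent


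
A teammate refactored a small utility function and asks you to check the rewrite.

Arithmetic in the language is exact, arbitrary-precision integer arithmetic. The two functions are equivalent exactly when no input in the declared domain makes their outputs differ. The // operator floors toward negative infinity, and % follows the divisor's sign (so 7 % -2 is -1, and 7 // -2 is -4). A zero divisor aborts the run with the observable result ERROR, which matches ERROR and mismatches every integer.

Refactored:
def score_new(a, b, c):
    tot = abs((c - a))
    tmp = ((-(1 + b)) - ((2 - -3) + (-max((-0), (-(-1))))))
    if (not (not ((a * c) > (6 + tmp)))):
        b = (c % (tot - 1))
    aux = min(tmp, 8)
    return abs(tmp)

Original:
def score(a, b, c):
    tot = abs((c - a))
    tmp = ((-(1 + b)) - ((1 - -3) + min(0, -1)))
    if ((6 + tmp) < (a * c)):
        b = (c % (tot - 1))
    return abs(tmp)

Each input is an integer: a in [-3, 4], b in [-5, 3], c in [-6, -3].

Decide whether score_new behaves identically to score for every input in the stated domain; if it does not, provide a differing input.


At a=-3, b=-5, c=-6: score gives 1, score_new gives 0.
verdict: not equivalent; witness: a=-3, b=-5, c=-6


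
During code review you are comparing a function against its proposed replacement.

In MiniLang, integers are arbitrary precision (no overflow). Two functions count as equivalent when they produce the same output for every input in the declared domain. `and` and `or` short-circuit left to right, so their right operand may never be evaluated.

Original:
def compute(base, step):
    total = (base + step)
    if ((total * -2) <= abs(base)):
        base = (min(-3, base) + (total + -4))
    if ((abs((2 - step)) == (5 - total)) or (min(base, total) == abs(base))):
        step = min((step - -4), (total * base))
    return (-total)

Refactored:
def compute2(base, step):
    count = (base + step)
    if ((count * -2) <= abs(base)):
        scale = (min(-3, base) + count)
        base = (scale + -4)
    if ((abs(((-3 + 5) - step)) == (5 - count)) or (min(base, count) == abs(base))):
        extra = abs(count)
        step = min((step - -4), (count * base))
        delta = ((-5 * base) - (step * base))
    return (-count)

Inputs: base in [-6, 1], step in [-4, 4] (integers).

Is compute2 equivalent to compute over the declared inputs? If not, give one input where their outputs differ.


Although constant usage differs; and arithmetic usage differs; and statement counts differ; and min/max/abs usage differs; and local variable names differ, 72/72 inputs agree.
verdict: equivalent
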